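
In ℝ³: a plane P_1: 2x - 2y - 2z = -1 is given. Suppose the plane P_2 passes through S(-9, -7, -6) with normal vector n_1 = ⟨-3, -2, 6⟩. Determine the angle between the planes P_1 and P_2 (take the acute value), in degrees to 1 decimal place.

54.7

P_2: n_1·r = n_1·S gives -3x - 2y + 6z = 5.
cos θ = |n₁·n₂| / (|n₁||n₂|) = |-14| / (√12 · √49).
θ = arccos(0.57735) ≈ 54.7°.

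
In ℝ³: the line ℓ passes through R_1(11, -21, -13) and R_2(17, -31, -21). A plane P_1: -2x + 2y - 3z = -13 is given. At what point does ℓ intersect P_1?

(2, -6, -1)

A direction vector for ℓ is R_2 − R_1 = (6, -10, -8).
Substitute r = (11, -21, -13) + t(6, -10, -8) into the plane: -25 + (-8)t = -13, so t = -3/2.
Intersection: (11, -21, -13) + (-3/2)·(6, -10, -8) = (2, -6, -1).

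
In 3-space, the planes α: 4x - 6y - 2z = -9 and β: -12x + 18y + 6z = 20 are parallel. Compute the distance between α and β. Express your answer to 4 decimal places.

Rescale β by 1/(-3): 4x - 6y - 2z = -20/3. Then distance = |-9 − (-20/3)| / √56 ≈ 0.3118.

0.3118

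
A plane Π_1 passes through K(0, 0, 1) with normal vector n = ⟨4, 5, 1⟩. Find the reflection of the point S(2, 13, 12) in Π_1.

Π_1: n·r = n·K gives 4x + 5y + z = 1.
λ = (n·S − d)/|n|² = (85 − 1)/42 = 2.
Reflection = S − 2λn = (2, 13, 12) − 4·(4, 5, 1) = (-14, -7, 8).

(-14, -7, 8)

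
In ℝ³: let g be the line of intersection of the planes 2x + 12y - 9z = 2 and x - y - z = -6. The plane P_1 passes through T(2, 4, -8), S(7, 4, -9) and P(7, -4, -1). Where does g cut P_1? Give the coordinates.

Direction of g: (2, 12, -9) × (1, -1, -1) = (-21, -7, -14).
A point on g: solving the two plane equations with x = -20 gives (-20, -4, -10).
TS = (5, 0, -1), TP = (5, -8, 7); a normal to P_1 is TS × TP = (-8, -40, -40).
Using T: P_1 has equation -8x - 40y - 40z = 144.
Substitute r = (-20, -4, -10) + t(-21, -7, -14) into the plane: 720 + 1008t = 144, so t = -4/7.
Intersection: (-20, -4, -10) + (-4/7)·(-21, -7, -14) = (-8, 0, -2).

(-8, 0, -2)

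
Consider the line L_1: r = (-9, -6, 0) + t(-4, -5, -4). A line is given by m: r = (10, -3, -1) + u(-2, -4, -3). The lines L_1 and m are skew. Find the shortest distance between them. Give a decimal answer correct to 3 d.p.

Common perpendicular direction n = (-4, -5, -4) × (-2, -4, -3) = (-1, -4, 6).
With w = (10, -3, -1) − (-9, -6, 0) = (19, 3, -1), w · n = -37.
Distance = |w · n| / |n| = |-37| / √53 ≈ 5.082.

5.082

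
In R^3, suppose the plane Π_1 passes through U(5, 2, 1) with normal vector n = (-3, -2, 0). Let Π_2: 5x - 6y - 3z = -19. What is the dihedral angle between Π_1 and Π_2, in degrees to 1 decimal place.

Π_1: n·r = n·U gives -3x - 2y = -19.
cos θ = |n₁·n₂| / (|n₁||n₂|) = |-3| / (√13 · √70).
θ = arccos(0.09945) ≈ 84.3°.

84.3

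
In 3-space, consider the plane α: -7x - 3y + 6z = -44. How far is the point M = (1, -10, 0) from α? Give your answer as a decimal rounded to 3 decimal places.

n·M − d = (-7)·(1) + (-3)·(-10) + (6)·(0) − (-44) = 67; |n| = √94.
Distance = |67| / √94 = 67/√94 ≈ 6.911.

6.911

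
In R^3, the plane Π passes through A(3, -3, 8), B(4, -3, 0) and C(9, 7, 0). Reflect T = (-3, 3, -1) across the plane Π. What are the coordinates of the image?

AB = (1, 0, -8), AC = (6, 10, -8); a normal to Π is AB × AC = (80, -40, 10).
Using A: Π has equation 80x - 40y + 10z = 440.
λ = (n·T − d)/|n|² = (-370 − 440)/8100 = -1/10.
Reflection = T − 2λn = (-3, 3, -1) − (-1/5)·(80, -40, 10) = (13, -5, 1).

(13, -5, 1)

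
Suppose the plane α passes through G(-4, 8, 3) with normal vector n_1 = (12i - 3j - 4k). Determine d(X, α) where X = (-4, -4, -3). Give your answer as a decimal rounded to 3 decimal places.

4.615

α: n_1·r = n_1·G gives 12x - 3y - 4z = -84.
n·X − d = (12)·(-4) + (-3)·(-4) + (-4)·(-3) − (-84) = 60; |n| = √169.
Distance = |60| / √169 = 60/√169 ≈ 4.615.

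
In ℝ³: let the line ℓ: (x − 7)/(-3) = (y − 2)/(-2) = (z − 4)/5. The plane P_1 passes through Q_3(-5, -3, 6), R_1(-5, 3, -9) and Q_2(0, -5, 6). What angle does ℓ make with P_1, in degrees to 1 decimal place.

9.8

ℓ has direction (-3, -2, 5) through (7, 2, 4).
Q_3R_1 = (0, 6, -15), Q_3Q_2 = (5, -2, 0); a normal to P_1 is Q_3R_1 × Q_3Q_2 = (-30, -75, -30).
Using Q_3: P_1 has equation -30x - 75y - 30z = 195.
sin θ = |n·v| / (|n||v|) = |90| / (√7425 · √38) = 0.16943.
θ ≈ 9.8°.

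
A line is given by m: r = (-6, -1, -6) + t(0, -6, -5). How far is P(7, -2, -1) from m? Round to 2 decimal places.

13.75

Taking (-6, -1, -6) on m with direction v = (0, -6, -5): w = P − (-6, -1, -6) = (13, -1, 5), and w × v = (35, 65, -78).
Distance = |w × v| / |v| = √11534 / √61 ≈ 13.75.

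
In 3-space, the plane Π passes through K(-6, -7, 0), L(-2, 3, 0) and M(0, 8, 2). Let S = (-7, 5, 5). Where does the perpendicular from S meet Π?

(-2, 3, 5)

KL = (4, 10, 0), KM = (6, 15, 2); a normal to Π is KL × KM = (20, -8, 0).
Using K: Π has equation 20x - 8y = -64.
Foot = S − λn with λ = (n·S − d)/|n|² = (-180 − (-64))/464 = -1/4.
Foot = (-7, 5, 5) − (-1/4)·(20, -8, 0) = (-2, 3, 5).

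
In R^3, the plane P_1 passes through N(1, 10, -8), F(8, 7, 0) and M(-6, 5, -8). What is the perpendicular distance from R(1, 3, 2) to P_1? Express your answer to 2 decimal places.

1.89

NF = (7, -3, 8), NM = (-7, -5, 0); a normal to P_1 is NF × NM = (40, -56, -56).
Using N: P_1 has equation 40x - 56y - 56z = -72.
n·R − d = (40)·(1) + (-56)·(3) + (-56)·(2) − (-72) = -168; |n| = √7872.
Distance = |-168| / √7872 = 168/√7872 ≈ 1.89.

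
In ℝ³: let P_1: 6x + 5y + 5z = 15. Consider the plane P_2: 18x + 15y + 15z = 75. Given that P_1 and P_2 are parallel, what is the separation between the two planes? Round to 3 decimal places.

1.078

Rescale P_2 by 1/3: 6x + 5y + 5z = 25. Then distance = |15 − 25| / √86 ≈ 1.078.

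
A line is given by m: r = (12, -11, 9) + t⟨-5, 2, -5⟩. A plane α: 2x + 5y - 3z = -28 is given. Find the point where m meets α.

Substitute r = (12, -11, 9) + t(-5, 2, -5) into the plane: -58 + 15t = -28, so t = 2.
Intersection: (12, -11, 9) + 2·(-5, 2, -5) = (2, -7, -1).

(2, -7, -1)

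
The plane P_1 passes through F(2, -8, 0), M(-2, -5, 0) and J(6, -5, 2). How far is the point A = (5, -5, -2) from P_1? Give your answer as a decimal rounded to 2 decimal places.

FM = (-4, 3, 0), FJ = (4, 3, 2); a normal to P_1 is FM × FJ = (6, 8, -24).
Using F: P_1 has equation 6x + 8y - 24z = -52.
n·A − d = (6)·(5) + (8)·(-5) + (-24)·(-2) − (-52) = 90; |n| = √676.
Distance = |90| / √676 = 90/√676 ≈ 3.46.

3.46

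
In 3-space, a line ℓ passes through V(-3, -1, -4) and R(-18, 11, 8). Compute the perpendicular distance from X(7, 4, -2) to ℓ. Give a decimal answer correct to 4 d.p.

A direction vector for ℓ is R − V = (-15, 12, 12).
Taking (-3, -1, -4) on ℓ with direction v = (-15, 12, 12): w = X − (-3, -1, -4) = (10, 5, 2), and w × v = (36, -150, 195).
Distance = |w × v| / |v| = √61821 / √513 ≈ 10.9776.

10.9776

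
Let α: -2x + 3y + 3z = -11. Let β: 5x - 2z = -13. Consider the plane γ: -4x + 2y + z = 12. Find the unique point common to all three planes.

Solving the 3×3 linear system -2x + 3y + 3z = -11, 5x - 2z = -13, -4x + 2y + z = 12 (e.g. by elimination or Cramer's rule, determinant = 31) gives (-5, -1, -6).

(-5, -1, -6)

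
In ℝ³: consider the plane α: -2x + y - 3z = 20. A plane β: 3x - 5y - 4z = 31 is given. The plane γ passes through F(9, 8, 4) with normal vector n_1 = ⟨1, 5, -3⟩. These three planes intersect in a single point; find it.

(3, 2, -8)

γ: n_1·r = n_1·F gives x + 5y - 3z = 37.
Solving the 3×3 linear system -2x + y - 3z = 20, 3x - 5y - 4z = 31, x + 5y - 3z = 37 (e.g. by elimination or Cramer's rule, determinant = -125) gives (3, 2, -8).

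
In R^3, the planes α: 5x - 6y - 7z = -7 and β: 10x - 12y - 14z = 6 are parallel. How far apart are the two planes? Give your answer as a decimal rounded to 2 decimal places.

Rescale β by 1/2: 5x - 6y - 7z = 3. Then distance = |-7 − 3| / √110 ≈ 0.95.

0.95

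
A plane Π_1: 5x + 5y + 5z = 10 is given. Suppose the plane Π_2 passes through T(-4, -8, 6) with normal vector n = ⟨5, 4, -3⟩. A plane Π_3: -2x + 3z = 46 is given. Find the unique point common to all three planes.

Π_2: n·r = n·T gives 5x + 4y - 3z = -70.
Solving the 3×3 linear system 5x + 5y + 5z = 10, 5x + 4y - 3z = -70, -2x + 3z = 46 (e.g. by elimination or Cramer's rule, determinant = 55) gives (-8, 0, 10).

(-8, 0, 10)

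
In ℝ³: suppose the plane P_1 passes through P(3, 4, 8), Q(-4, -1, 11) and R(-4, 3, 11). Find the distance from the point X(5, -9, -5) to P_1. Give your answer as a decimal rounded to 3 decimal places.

11.161

PQ = (-7, -5, 3), PR = (-7, -1, 3); a normal to P_1 is PQ × PR = (-12, 0, -28).
Using P: P_1 has equation -12x - 28z = -260.
n·X − d = (-12)·(5) + (0)·(-9) + (-28)·(-5) − (-260) = 340; |n| = √928.
Distance = |340| / √928 = 340/√928 ≈ 11.161.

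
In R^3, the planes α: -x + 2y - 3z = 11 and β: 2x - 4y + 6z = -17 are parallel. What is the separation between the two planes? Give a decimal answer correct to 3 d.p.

Rescale β by 1/(-2): -x + 2y - 3z = 17/2. Then distance = |11 − (17/2)| / √14 ≈ 0.668.

0.668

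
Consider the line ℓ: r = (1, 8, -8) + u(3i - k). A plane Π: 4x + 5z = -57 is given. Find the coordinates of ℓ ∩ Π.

(-8, 8, -5)

Substitute r = (1, 8, -8) + t(3, 0, -1) into the plane: -36 + 7t = -57, so t = -3.
Intersection: (1, 8, -8) + (-3)·(3, 0, -1) = (-8, 8, -5).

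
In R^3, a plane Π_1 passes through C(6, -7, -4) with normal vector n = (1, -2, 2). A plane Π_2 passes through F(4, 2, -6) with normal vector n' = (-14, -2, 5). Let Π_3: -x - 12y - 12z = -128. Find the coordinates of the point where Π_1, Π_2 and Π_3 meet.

(8, 4, 6)

Π_1: n·r = n·C gives x - 2y + 2z = 12.
Π_2: n'·r = n'·F gives -14x - 2y + 5z = -90.
Solving the 3×3 linear system x - 2y + 2z = 12, -14x - 2y + 5z = -90, -x - 12y - 12z = -128 (e.g. by elimination or Cramer's rule, determinant = 762) gives (8, 4, 6).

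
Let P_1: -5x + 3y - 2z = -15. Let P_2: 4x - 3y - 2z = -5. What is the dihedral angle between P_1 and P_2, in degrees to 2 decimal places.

cos θ = |n₁·n₂| / (|n₁||n₂|) = |-25| / (√38 · √29).
θ = arccos(0.75309) ≈ 41.14°.

41.14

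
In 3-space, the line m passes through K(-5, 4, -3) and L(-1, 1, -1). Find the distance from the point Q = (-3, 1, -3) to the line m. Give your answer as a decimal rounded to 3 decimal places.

1.742

A direction vector for m is L − K = (4, -3, 2).
Taking (-5, 4, -3) on m with direction v = (4, -3, 2): w = Q − (-5, 4, -3) = (2, -3, 0), and w × v = (-6, -4, 6).
Distance = |w × v| / |v| = √88 / √29 ≈ 1.742.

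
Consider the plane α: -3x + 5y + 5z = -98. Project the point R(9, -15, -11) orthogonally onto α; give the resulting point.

Foot = R − λn with λ = (n·R − d)/|n|² = (-157 − (-98))/59 = -1.
Foot = (9, -15, -11) − (-1)·(-3, 5, 5) = (6, -10, -6).

(6, -10, -6)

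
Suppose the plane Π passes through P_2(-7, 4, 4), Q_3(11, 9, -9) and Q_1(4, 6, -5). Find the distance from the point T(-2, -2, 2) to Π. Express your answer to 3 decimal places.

P_2Q_3 = (18, 5, -13), P_2Q_1 = (11, 2, -9); a normal to Π is P_2Q_3 × P_2Q_1 = (-19, 19, -19).
Using P_2: Π has equation -19x + 19y - 19z = 133.
n·T − d = (-19)·(-2) + (19)·(-2) + (-19)·(2) − 133 = -171; |n| = √1083.
Distance = |-171| / √1083 = 171/√1083 ≈ 5.196.

5.196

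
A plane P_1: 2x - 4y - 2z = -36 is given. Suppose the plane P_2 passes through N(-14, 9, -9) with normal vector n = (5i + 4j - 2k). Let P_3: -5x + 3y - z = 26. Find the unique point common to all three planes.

(-4, 4, 6)

P_2: n·r = n·N gives 5x + 4y - 2z = -16.
Solving the 3×3 linear system 2x - 4y - 2z = -36, 5x + 4y - 2z = -16, -5x + 3y - z = 26 (e.g. by elimination or Cramer's rule, determinant = -126) gives (-4, 4, 6).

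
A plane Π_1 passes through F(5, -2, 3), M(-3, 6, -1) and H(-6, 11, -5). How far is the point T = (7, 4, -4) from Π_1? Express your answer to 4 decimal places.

FM = (-8, 8, -4), FH = (-11, 13, -8); a normal to Π_1 is FM × FH = (-12, -20, -16).
Using F: Π_1 has equation -12x - 20y - 16z = -68.
n·T − d = (-12)·(7) + (-20)·(4) + (-16)·(-4) − (-68) = -32; |n| = √800.
Distance = |-32| / √800 = 32/√800 ≈ 1.1314.

1.1314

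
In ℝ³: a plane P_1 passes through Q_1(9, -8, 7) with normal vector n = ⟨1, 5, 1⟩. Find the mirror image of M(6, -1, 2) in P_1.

(4, -11, 0)

P_1: n·r = n·Q_1 gives x + 5y + z = -24.
λ = (n·M − d)/|n|² = (3 − (-24))/27 = 1.
Reflection = M − 2λn = (6, -1, 2) − 2·(1, 5, 1) = (4, -11, 0).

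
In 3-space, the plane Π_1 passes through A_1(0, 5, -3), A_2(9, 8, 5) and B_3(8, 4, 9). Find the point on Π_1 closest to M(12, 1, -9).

A_1A_2 = (9, 3, 8), A_1B_3 = (8, -1, 12); a normal to Π_1 is A_1A_2 × A_1B_3 = (44, -44, -33).
Using A_1: Π_1 has equation 44x - 44y - 33z = -121.
Foot = M − λn with λ = (n·M − d)/|n|² = (781 − (-121))/4961 = 2/11.
Foot = (12, 1, -9) − (2/11)·(44, -44, -33) = (4, 9, -3).

(4, 9, -3)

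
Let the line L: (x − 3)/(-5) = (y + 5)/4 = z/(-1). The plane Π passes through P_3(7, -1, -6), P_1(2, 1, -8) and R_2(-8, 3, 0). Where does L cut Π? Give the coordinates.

L has direction (-5, 4, -1) through (3, -5, 0).
P_3P_1 = (-5, 2, -2), P_3R_2 = (-15, 4, 6); a normal to Π is P_3P_1 × P_3R_2 = (20, 60, 10).
Using P_3: Π has equation 20x + 60y + 10z = 20.
Substitute r = (3, -5, 0) + t(-5, 4, -1) into the plane: -240 + 130t = 20, so t = 2.
Intersection: (3, -5, 0) + 2·(-5, 4, -1) = (-7, 3, -2).

(-7, 3, -2)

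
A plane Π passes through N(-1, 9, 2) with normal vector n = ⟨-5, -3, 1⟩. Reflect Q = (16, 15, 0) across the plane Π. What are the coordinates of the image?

(-14, -3, 6)

Π: n·r = n·N gives -5x - 3y + z = -20.
λ = (n·Q − d)/|n|² = (-125 − (-20))/35 = -3.
Reflection = Q − 2λn = (16, 15, 0) − (-6)·(-5, -3, 1) = (-14, -3, 6).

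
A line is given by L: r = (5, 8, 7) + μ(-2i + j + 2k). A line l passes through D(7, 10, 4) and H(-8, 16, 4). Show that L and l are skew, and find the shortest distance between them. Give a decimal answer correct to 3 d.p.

A direction vector for l is H − D = (-15, 6, 0).
Common perpendicular direction n = (-2, 1, 2) × (-15, 6, 0) = (-12, -30, 3).
With w = (7, 10, 4) − (5, 8, 7) = (2, 2, -3), w · n = -93.
Since n ≠ 0 the lines are not parallel, and w · n = -93 ≠ 0 so they do not intersect; hence they are skew.
Distance = |w · n| / |n| = |-93| / √1053 ≈ 2.866.

2.866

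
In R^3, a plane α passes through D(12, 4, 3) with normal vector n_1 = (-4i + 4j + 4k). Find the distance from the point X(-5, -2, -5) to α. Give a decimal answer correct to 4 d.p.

1.7321

α: n_1·r = n_1·D gives -4x + 4y + 4z = -20.
n·X − d = (-4)·(-5) + (4)·(-2) + (4)·(-5) − (-20) = 12; |n| = √48.
Distance = |12| / √48 = 12/√48 ≈ 1.7321.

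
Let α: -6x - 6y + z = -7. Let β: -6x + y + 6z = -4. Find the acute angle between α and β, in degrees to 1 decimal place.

60.5

cos θ = |n₁·n₂| / (|n₁||n₂|) = |36| / (√73 · √73).
θ = arccos(0.49315) ≈ 60.5°.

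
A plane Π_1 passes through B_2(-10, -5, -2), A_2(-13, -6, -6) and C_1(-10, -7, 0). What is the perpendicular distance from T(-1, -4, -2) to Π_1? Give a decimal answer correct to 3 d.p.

B_2A_2 = (-3, -1, -4), B_2C_1 = (0, -2, 2); a normal to Π_1 is B_2A_2 × B_2C_1 = (-10, 6, 6).
Using B_2: Π_1 has equation -10x + 6y + 6z = 58.
n·T − d = (-10)·(-1) + (6)·(-4) + (6)·(-2) − 58 = -84; |n| = √172.
Distance = |-84| / √172 = 84/√172 ≈ 6.405.

6.405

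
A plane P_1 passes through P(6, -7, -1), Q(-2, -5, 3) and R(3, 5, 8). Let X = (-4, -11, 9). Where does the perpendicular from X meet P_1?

PQ = (-8, 2, 4), PR = (-3, 12, 9); a normal to P_1 is PQ × PR = (-30, 60, -90).
Using P: P_1 has equation -30x + 60y - 90z = -510.
Foot = X − λn with λ = (n·X − d)/|n|² = (-1350 − (-510))/12600 = -1/15.
Foot = (-4, -11, 9) − (-1/15)·(-30, 60, -90) = (-6, -7, 3).

(-6, -7, 3)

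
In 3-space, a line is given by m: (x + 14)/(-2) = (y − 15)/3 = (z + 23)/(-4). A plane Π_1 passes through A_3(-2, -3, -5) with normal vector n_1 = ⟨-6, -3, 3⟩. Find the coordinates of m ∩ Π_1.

(-6, 3, -7)

m has direction (-2, 3, -4) through (-14, 15, -23).
Π_1: n_1·r = n_1·A_3 gives -6x - 3y + 3z = 6.
Substitute r = (-14, 15, -23) + t(-2, 3, -4) into the plane: -30 + (-9)t = 6, so t = -4.
Intersection: (-14, 15, -23) + (-4)·(-2, 3, -4) = (-6, 3, -7).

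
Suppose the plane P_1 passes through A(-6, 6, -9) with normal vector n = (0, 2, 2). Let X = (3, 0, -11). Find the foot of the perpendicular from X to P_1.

P_1: n·r = n·A gives 2y + 2z = -6.
Foot = X − λn with λ = (n·X − d)/|n|² = (-22 − (-6))/8 = -2.
Foot = (3, 0, -11) − (-2)·(0, 2, 2) = (3, 4, -7).

(3, 4, -7)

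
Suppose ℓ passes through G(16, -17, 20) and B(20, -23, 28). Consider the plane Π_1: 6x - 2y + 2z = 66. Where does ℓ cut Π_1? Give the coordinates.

(8, -5, 4)

A direction vector for ℓ is B − G = (4, -6, 8).
Substitute r = (16, -17, 20) + t(4, -6, 8) into the plane: 170 + 52t = 66, so t = -2.
Intersection: (16, -17, 20) + (-2)·(4, -6, 8) = (8, -5, 4).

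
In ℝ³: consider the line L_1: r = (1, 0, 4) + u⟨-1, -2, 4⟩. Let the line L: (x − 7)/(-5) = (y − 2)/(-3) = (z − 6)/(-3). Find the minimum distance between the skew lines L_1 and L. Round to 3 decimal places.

L has direction (-5, -3, -3) through (7, 2, 6).
Common perpendicular direction n = (-1, -2, 4) × (-5, -3, -3) = (18, -23, -7).
With w = (7, 2, 6) − (1, 0, 4) = (6, 2, 2), w · n = 48.
Distance = |w · n| / |n| = |48| / √902 ≈ 1.598.

1.598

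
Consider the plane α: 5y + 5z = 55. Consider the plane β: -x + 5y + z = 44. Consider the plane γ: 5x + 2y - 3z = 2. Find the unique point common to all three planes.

(-1, 8, 3)

Solving the 3×3 linear system 5y + 5z = 55, -x + 5y + z = 44, 5x + 2y - 3z = 2 (e.g. by elimination or Cramer's rule, determinant = -125) gives (-1, 8, 3).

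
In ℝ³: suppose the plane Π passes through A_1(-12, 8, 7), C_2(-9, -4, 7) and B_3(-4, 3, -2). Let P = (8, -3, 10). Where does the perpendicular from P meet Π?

(-4, -6, 1)

A_1C_2 = (3, -12, 0), A_1B_3 = (8, -5, -9); a normal to Π is A_1C_2 × A_1B_3 = (108, 27, 81).
Using A_1: Π has equation 108x + 27y + 81z = -513.
Foot = P − λn with λ = (n·P − d)/|n|² = (1593 − (-513))/18954 = 1/9.
Foot = (8, -3, 10) − (1/9)·(108, 27, 81) = (-4, -6, 1).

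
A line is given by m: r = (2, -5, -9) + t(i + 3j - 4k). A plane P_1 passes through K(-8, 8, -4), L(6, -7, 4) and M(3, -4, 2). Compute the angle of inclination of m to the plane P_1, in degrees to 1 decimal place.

48.9

KL = (14, -15, 8), KM = (11, -12, 6); a normal to P_1 is KL × KM = (6, 4, -3).
Using K: P_1 has equation 6x + 4y - 3z = -4.
sin θ = |n·v| / (|n||v|) = |30| / (√61 · √26) = 0.75330.
θ ≈ 48.9°.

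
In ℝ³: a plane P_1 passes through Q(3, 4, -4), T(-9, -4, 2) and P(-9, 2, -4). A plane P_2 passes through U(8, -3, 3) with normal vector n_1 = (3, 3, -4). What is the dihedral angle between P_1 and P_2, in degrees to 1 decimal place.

QT = (-12, -8, 6), QP = (-12, -2, 0); a normal to P_1 is QT × QP = (12, -72, -72).
Using Q: P_1 has equation 12x - 72y - 72z = 36.
P_2: n_1·r = n_1·U gives 3x + 3y - 4z = 3.
cos θ = |n₁·n₂| / (|n₁||n₂|) = |108| / (√10512 · √34).
θ = arccos(0.18065) ≈ 79.6°.

79.6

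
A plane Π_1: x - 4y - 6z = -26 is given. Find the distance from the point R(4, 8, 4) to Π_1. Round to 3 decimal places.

n·R − d = (1)·(4) + (-4)·(8) + (-6)·(4) − (-26) = -26; |n| = √53.
Distance = |-26| / √53 = 26/√53 ≈ 3.571.

3.571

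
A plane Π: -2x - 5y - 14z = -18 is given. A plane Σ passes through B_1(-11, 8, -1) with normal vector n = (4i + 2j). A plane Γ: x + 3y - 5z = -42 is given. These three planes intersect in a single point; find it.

Σ: n·r = n·B_1 gives 4x + 2y = -28.
Solving the 3×3 linear system -2x - 5y - 14z = -18, 4x + 2y = -28, x + 3y - 5z = -42 (e.g. by elimination or Cramer's rule, determinant = -220) gives (-4, -6, 4).

(-4, -6, 4)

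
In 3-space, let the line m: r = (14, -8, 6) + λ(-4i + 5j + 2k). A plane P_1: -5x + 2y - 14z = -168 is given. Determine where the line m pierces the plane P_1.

(10, -3, 8)

Substitute r = (14, -8, 6) + t(-4, 5, 2) into the plane: -170 + 2t = -168, so t = 1.
Intersection: (14, -8, 6) + 1·(-4, 5, 2) = (10, -3, 8).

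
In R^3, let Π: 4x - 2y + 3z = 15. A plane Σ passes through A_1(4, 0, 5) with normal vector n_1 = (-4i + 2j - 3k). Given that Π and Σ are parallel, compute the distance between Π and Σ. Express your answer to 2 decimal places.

2.97

Σ: n_1·r = n_1·A_1 gives -4x + 2y - 3z = -31.
Rescale Σ by 1/(-1): 4x - 2y + 3z = 31. Then distance = |15 − 31| / √29 ≈ 2.97.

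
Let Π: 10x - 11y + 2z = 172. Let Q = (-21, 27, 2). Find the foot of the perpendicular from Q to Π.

Foot = Q − λn with λ = (n·Q − d)/|n|² = (-503 − 172)/225 = -3.
Foot = (-21, 27, 2) − (-3)·(10, -11, 2) = (9, -6, 8).

(9, -6, 8)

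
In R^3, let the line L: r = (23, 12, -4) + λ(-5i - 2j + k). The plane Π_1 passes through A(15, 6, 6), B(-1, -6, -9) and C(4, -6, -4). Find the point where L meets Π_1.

(8, 6, -1)

AB = (-16, -12, -15), AC = (-11, -12, -10); a normal to Π_1 is AB × AC = (-60, 5, 60).
Using A: Π_1 has equation -60x + 5y + 60z = -510.
Substitute r = (23, 12, -4) + t(-5, -2, 1) into the plane: -1560 + 350t = -510, so t = 3.
Intersection: (23, 12, -4) + 3·(-5, -2, 1) = (8, 6, -1).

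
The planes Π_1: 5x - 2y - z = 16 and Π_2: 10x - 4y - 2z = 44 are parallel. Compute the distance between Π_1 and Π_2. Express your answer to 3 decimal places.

Rescale Π_2 by 1/2: 5x - 2y - z = 22. Then distance = |16 − 22| / √30 ≈ 1.095.

1.095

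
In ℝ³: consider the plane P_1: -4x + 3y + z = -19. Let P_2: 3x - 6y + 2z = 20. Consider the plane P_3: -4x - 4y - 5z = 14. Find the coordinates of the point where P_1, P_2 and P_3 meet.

Solving the 3×3 linear system -4x + 3y + z = -19, 3x - 6y + 2z = 20, -4x - 4y - 5z = 14 (e.g. by elimination or Cramer's rule, determinant = -167) gives (2, -3, -2).

(2, -3, -2)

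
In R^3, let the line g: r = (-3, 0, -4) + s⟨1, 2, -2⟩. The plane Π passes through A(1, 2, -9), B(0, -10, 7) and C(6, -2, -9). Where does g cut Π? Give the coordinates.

(-2, 2, -6)

AB = (-1, -12, 16), AC = (5, -4, 0); a normal to Π is AB × AC = (64, 80, 64).
Using A: Π has equation 64x + 80y + 64z = -352.
Substitute r = (-3, 0, -4) + t(1, 2, -2) into the plane: -448 + 96t = -352, so t = 1.
Intersection: (-3, 0, -4) + 1·(1, 2, -2) = (-2, 2, -6).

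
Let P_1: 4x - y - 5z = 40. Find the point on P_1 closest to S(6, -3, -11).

Foot = S − λn with λ = (n·S − d)/|n|² = (82 − 40)/42 = 1.
Foot = (6, -3, -11) − 1·(4, -1, -5) = (2, -2, -6).

(2, -2, -6)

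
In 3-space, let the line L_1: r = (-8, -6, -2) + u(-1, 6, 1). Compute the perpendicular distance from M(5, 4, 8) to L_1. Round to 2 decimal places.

16.84

Taking (-8, -6, -2) on L_1 with direction v = (-1, 6, 1): w = M − (-8, -6, -2) = (13, 10, 10), and w × v = (-50, -23, 88).
Distance = |w × v| / |v| = √10773 / √38 ≈ 16.84.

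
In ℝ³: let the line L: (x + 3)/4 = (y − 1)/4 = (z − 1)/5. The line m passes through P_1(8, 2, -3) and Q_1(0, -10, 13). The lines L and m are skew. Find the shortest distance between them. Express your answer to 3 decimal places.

L has direction (4, 4, 5) through (-3, 1, 1).
A direction vector for m is Q_1 − P_1 = (-8, -12, 16).
Common perpendicular direction n = (4, 4, 5) × (-8, -12, 16) = (124, -104, -16).
With w = (8, 2, -3) − (-3, 1, 1) = (11, 1, -4), w · n = 1324.
Distance = |w · n| / |n| = |1324| / √26448 ≈ 8.141.

8.141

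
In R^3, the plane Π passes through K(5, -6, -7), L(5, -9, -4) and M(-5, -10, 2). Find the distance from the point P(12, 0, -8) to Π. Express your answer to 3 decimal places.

5.667

KL = (0, -3, 3), KM = (-10, -4, 9); a normal to Π is KL × KM = (-15, -30, -30).
Using K: Π has equation -15x - 30y - 30z = 315.
n·P − d = (-15)·(12) + (-30)·(0) + (-30)·(-8) − 315 = -255; |n| = √2025.
Distance = |-255| / √2025 = 255/√2025 ≈ 5.667.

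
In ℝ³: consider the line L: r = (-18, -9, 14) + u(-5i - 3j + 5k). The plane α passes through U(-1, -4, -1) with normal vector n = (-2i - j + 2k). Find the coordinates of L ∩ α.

(-3, 0, -1)

α: n·r = n·U gives -2x - y + 2z = 4.
Substitute r = (-18, -9, 14) + t(-5, -3, 5) into the plane: 73 + 23t = 4, so t = -3.
Intersection: (-18, -9, 14) + (-3)·(-5, -3, 5) = (-3, 0, -1).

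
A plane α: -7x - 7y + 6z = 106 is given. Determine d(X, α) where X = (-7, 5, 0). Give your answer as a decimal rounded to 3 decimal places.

n·X − d = (-7)·(-7) + (-7)·(5) + (6)·(0) − 106 = -92; |n| = √134.
Distance = |-92| / √134 = 92/√134 ≈ 7.948.

7.948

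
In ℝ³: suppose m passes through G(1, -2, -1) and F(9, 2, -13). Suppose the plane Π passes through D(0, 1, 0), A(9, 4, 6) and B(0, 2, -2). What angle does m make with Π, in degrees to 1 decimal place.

22.1

A direction vector for m is F − G = (8, 4, -12).
DA = (9, 3, 6), DB = (0, 1, -2); a normal to Π is DA × DB = (-12, 18, 9).
Using D: Π has equation -12x + 18y + 9z = 18.
sin θ = |n·v| / (|n||v|) = |-132| / (√549 · √224) = 0.37641.
θ ≈ 22.1°.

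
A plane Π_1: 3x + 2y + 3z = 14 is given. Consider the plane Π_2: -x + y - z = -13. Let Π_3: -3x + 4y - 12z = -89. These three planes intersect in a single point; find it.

(3, -5, 5)

Solving the 3×3 linear system 3x + 2y + 3z = 14, -x + y - z = -13, -3x + 4y - 12z = -89 (e.g. by elimination or Cramer's rule, determinant = -45) gives (3, -5, 5).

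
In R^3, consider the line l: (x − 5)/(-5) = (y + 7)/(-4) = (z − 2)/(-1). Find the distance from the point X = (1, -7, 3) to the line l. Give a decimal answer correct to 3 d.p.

l has direction (-5, -4, -1) through (5, -7, 2).
Taking (5, -7, 2) on l with direction v = (-5, -4, -1): w = X − (5, -7, 2) = (-4, 0, 1), and w × v = (4, -9, 16).
Distance = |w × v| / |v| = √353 / √42 ≈ 2.899.

2.899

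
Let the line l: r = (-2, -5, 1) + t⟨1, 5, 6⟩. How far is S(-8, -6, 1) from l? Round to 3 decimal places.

5.920

Taking (-2, -5, 1) on l with direction v = (1, 5, 6): w = S − (-2, -5, 1) = (-6, -1, 0), and w × v = (-6, 36, -29).
Distance = |w × v| / |v| = √2173 / √62 ≈ 5.920.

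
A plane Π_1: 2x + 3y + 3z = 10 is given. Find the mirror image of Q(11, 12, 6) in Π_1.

λ = (n·Q − d)/|n|² = (76 − 10)/22 = 3.
Reflection = Q − 2λn = (11, 12, 6) − 6·(2, 3, 3) = (-1, -6, -12).

(-1, -6, -12)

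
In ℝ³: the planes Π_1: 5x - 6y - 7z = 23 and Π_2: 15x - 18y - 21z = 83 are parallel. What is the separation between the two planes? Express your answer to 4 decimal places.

Rescale Π_2 by 1/3: 5x - 6y - 7z = 83/3. Then distance = |23 − (83/3)| / √110 ≈ 0.4449.

0.4449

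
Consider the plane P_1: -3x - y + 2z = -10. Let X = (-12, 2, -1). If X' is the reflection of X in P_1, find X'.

λ = (n·X − d)/|n|² = (32 − (-10))/14 = 3.
Reflection = X − 2λn = (-12, 2, -1) − 6·(-3, -1, 2) = (6, 8, -13).

(6, 8, -13)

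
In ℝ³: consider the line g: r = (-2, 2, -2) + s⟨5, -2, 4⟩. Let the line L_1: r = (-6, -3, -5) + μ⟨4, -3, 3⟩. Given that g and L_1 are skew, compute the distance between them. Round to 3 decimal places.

0.863

Common perpendicular direction n = (5, -2, 4) × (4, -3, 3) = (6, 1, -7).
With w = (-6, -3, -5) − (-2, 2, -2) = (-4, -5, -3), w · n = -8.
Distance = |w · n| / |n| = |-8| / √86 ≈ 0.863.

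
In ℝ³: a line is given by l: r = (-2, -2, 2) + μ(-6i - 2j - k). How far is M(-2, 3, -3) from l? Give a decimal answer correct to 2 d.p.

7.03

Taking (-2, -2, 2) on l with direction v = (-6, -2, -1): w = M − (-2, -2, 2) = (0, 5, -5), and w × v = (-15, 30, 30).
Distance = |w × v| / |v| = √2025 / √41 ≈ 7.03.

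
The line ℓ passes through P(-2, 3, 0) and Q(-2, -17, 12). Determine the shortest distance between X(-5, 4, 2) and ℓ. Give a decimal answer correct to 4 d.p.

A direction vector for ℓ is Q − P = (0, -20, 12).
Taking (-2, 3, 0) on ℓ with direction v = (0, -20, 12): w = X − (-2, 3, 0) = (-3, 1, 2), and w × v = (52, 36, 60).
Distance = |w × v| / |v| = √7600 / √544 ≈ 3.7377.

3.7377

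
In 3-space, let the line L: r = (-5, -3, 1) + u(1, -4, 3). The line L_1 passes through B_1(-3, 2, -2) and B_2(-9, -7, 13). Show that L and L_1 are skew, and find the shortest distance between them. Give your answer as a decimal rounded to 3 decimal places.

A direction vector for L_1 is B_2 − B_1 = (-6, -9, 15).
Common perpendicular direction n = (1, -4, 3) × (-6, -9, 15) = (-33, -33, -33).
With w = (-3, 2, -2) − (-5, -3, 1) = (2, 5, -3), w · n = -132.
Since n ≠ 0 the lines are not parallel, and w · n = -132 ≠ 0 so they do not intersect; hence they are skew.
Distance = |w · n| / |n| = |-132| / √3267 ≈ 2.309.

2.309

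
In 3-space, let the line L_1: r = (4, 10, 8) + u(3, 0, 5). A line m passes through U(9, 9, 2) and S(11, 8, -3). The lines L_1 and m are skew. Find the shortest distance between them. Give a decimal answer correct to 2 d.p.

0.70

A direction vector for m is S − U = (2, -1, -5).
Common perpendicular direction n = (3, 0, 5) × (2, -1, -5) = (5, 25, -3).
With w = (9, 9, 2) − (4, 10, 8) = (5, -1, -6), w · n = 18.
Distance = |w · n| / |n| = |18| / √659 ≈ 0.70.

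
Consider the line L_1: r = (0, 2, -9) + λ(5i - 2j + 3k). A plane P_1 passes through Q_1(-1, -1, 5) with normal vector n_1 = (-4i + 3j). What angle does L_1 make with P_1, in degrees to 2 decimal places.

57.52

P_1: n_1·r = n_1·Q_1 gives -4x + 3y = 1.
sin θ = |n·v| / (|n||v|) = |-26| / (√25 · √38) = 0.84355.
θ ≈ 57.52°.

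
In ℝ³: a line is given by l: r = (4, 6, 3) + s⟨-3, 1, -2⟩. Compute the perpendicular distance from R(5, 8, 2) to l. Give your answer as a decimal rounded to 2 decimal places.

2.43

Taking (4, 6, 3) on l with direction v = (-3, 1, -2): w = R − (4, 6, 3) = (1, 2, -1), and w × v = (-3, 5, 7).
Distance = |w × v| / |v| = √83 / √14 ≈ 2.43.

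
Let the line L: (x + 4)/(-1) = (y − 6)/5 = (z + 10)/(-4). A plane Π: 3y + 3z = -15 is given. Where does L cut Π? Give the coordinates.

(-3, 1, -6)

L has direction (-1, 5, -4) through (-4, 6, -10).
Substitute r = (-4, 6, -10) + t(-1, 5, -4) into the plane: -12 + 3t = -15, so t = -1.
Intersection: (-4, 6, -10) + (-1)·(-1, 5, -4) = (-3, 1, -6).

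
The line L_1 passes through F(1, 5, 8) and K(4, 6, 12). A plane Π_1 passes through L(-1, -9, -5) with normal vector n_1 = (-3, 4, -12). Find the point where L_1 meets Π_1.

(-5, 3, 0)

A direction vector for L_1 is K − F = (3, 1, 4).
Π_1: n_1·r = n_1·L gives -3x + 4y - 12z = 27.
Substitute r = (1, 5, 8) + t(3, 1, 4) into the plane: -79 + (-53)t = 27, so t = -2.
Intersection: (1, 5, 8) + (-2)·(3, 1, 4) = (-5, 3, 0).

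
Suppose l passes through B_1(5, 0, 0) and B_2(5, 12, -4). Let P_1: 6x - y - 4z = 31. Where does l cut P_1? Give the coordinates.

A direction vector for l is B_2 − B_1 = (0, 12, -4).
Substitute r = (5, 0, 0) + t(0, 12, -4) into the plane: 30 + 4t = 31, so t = 1/4.
Intersection: (5, 0, 0) + (1/4)·(0, 12, -4) = (5, 3, -1).

(5, 3, -1)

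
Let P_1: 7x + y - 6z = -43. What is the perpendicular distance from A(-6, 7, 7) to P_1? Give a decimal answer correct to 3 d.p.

3.666

n·A − d = (7)·(-6) + (1)·(7) + (-6)·(7) − (-43) = -34; |n| = √86.
Distance = |-34| / √86 = 34/√86 ≈ 3.666.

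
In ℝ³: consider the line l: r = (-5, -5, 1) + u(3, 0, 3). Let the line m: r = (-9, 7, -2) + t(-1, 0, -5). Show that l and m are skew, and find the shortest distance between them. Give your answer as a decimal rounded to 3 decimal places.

12.000

Common perpendicular direction n = (3, 0, 3) × (-1, 0, -5) = (0, 12, 0).
With w = (-9, 7, -2) − (-5, -5, 1) = (-4, 12, -3), w · n = 144.
Since n ≠ 0 the lines are not parallel, and w · n = 144 ≠ 0 so they do not intersect; hence they are skew.
Distance = |w · n| / |n| = |144| / √144 ≈ 12.000.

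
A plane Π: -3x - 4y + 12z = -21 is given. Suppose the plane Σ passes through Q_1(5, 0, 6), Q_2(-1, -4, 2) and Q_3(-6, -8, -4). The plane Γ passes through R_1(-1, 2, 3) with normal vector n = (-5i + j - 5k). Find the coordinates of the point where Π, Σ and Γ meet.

(3, -3, -2)

Q_1Q_2 = (-6, -4, -4), Q_1Q_3 = (-11, -8, -10); a normal to Σ is Q_1Q_2 × Q_1Q_3 = (8, -16, 4).
Using Q_1: Σ has equation 8x - 16y + 4z = 64.
Γ: n·r = n·R_1 gives -5x + y - 5z = -8.
Solving the 3×3 linear system -3x - 4y + 12z = -21, 8x - 16y + 4z = 64, -5x + y - 5z = -8 (e.g. by elimination or Cramer's rule, determinant = -1172) gives (3, -3, -2).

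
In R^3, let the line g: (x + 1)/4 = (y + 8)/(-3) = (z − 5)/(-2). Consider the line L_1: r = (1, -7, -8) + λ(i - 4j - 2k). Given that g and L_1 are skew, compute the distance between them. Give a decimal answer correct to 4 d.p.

11.8283

g has direction (4, -3, -2) through (-1, -8, 5).
Common perpendicular direction n = (4, -3, -2) × (1, -4, -2) = (-2, 6, -13).
With w = (1, -7, -8) − (-1, -8, 5) = (2, 1, -13), w · n = 171.
Distance = |w · n| / |n| = |171| / √209 ≈ 11.8283.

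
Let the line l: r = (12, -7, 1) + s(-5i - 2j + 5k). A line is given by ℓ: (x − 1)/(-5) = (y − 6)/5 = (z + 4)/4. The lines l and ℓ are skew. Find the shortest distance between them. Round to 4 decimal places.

9.7802

ℓ has direction (-5, 5, 4) through (1, 6, -4).
Common perpendicular direction n = (-5, -2, 5) × (-5, 5, 4) = (-33, -5, -35).
With w = (1, 6, -4) − (12, -7, 1) = (-11, 13, -5), w · n = 473.
Distance = |w · n| / |n| = |473| / √2339 ≈ 9.7802.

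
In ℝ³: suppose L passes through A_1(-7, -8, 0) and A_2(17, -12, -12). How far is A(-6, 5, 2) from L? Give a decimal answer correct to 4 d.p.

13.0509

A direction vector for L is A_2 − A_1 = (24, -4, -12).
Taking (-7, -8, 0) on L with direction v = (24, -4, -12): w = A − (-7, -8, 0) = (1, 13, 2), and w × v = (-148, 60, -316).
Distance = |w × v| / |v| = √125360 / √736 ≈ 13.0509.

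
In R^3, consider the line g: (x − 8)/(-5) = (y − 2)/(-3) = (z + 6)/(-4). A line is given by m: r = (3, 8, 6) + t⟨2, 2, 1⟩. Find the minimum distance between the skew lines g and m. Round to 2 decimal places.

12.87

g has direction (-5, -3, -4) through (8, 2, -6).
Common perpendicular direction n = (-5, -3, -4) × (2, 2, 1) = (5, -3, -4).
With w = (3, 8, 6) − (8, 2, -6) = (-5, 6, 12), w · n = -91.
Distance = |w · n| / |n| = |-91| / √50 ≈ 12.87.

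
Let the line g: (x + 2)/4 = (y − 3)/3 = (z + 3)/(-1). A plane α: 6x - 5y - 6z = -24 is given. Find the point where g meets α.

(-6, 0, -2)

g has direction (4, 3, -1) through (-2, 3, -3).
Substitute r = (-2, 3, -3) + t(4, 3, -1) into the plane: -9 + 15t = -24, so t = -1.
Intersection: (-2, 3, -3) + (-1)·(4, 3, -1) = (-6, 0, -2).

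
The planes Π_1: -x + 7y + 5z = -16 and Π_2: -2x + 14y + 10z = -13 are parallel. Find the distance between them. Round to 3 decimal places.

Rescale Π_2 by 1/2: -x + 7y + 5z = -13/2. Then distance = |-16 − (-13/2)| / √75 ≈ 1.097.

1.097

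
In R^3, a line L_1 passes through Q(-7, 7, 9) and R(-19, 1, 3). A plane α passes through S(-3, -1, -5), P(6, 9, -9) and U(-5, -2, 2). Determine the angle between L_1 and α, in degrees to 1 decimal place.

24.5

A direction vector for L_1 is R − Q = (-12, -6, -6).
SP = (9, 10, -4), SU = (-2, -1, 7); a normal to α is SP × SU = (66, -55, 11).
Using S: α has equation 66x - 55y + 11z = -198.
sin θ = |n·v| / (|n||v|) = |-528| / (√7502 · √216) = 0.41478.
θ ≈ 24.5°.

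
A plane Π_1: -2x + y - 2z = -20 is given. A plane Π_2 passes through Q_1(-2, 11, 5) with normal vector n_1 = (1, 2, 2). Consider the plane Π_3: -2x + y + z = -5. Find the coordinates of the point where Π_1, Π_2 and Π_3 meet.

Π_2: n_1·r = n_1·Q_1 gives x + 2y + 2z = 30.
Solving the 3×3 linear system -2x + y - 2z = -20, x + 2y + 2z = 30, -2x + y + z = -5 (e.g. by elimination or Cramer's rule, determinant = -15) gives (8, 6, 5).

(8, 6, 5)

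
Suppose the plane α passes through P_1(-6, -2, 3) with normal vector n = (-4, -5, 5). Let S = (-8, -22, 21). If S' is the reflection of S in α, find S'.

(16, 8, -9)

α: n·r = n·P_1 gives -4x - 5y + 5z = 49.
λ = (n·S − d)/|n|² = (247 − 49)/66 = 3.
Reflection = S − 2λn = (-8, -22, 21) − 6·(-4, -5, 5) = (16, 8, -9).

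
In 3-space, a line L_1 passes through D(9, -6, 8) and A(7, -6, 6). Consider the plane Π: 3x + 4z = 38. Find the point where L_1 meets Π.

A direction vector for L_1 is A − D = (-2, 0, -2).
Substitute r = (9, -6, 8) + t(-2, 0, -2) into the plane: 59 + (-14)t = 38, so t = 3/2.
Intersection: (9, -6, 8) + (3/2)·(-2, 0, -2) = (6, -6, 5).

(6, -6, 5)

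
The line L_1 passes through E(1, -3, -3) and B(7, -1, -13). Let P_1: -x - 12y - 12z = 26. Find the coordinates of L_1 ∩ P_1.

A direction vector for L_1 is B − E = (6, 2, -10).
Substitute r = (1, -3, -3) + t(6, 2, -10) into the plane: 71 + 90t = 26, so t = -1/2.
Intersection: (1, -3, -3) + (-1/2)·(6, 2, -10) = (-2, -4, 2).

(-2, -4, 2)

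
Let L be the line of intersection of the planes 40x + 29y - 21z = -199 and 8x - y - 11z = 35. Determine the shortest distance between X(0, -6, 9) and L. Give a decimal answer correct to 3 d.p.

Direction of L: (40, 29, -21) × (8, -1, -11) = (-340, 272, -272).
A point on L: solving the two plane equations with x = -7 gives (-7, -3, -8).
Taking (-7, -3, -8) on L with direction v = (-340, 272, -272): w = X − (-7, -3, -8) = (7, -3, 17), and w × v = (-3808, -3876, 884).
Distance = |w × v| / |v| = √30305696 / √263568 ≈ 10.723.

10.723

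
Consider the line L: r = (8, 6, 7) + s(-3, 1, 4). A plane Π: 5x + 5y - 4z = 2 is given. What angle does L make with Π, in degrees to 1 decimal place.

38.9

sin θ = |n·v| / (|n||v|) = |-26| / (√66 · √26) = 0.62765.
θ ≈ 38.9°.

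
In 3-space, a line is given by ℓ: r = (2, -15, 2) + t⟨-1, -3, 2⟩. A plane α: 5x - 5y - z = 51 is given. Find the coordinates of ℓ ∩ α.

Substitute r = (2, -15, 2) + t(-1, -3, 2) into the plane: 83 + 8t = 51, so t = -4.
Intersection: (2, -15, 2) + (-4)·(-1, -3, 2) = (6, -3, -6).

(6, -3, -6)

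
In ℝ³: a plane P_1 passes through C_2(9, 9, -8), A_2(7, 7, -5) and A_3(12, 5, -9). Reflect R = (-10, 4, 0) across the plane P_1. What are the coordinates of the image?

(2, 10, 12)

C_2A_2 = (-2, -2, 3), C_2A_3 = (3, -4, -1); a normal to P_1 is C_2A_2 × C_2A_3 = (14, 7, 14).
Using C_2: P_1 has equation 14x + 7y + 14z = 77.
λ = (n·R − d)/|n|² = (-112 − 77)/441 = -3/7.
Reflection = R − 2λn = (-10, 4, 0) − (-6/7)·(14, 7, 14) = (2, 10, 12).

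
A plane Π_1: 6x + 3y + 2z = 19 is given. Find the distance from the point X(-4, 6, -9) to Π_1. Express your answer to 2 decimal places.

6.14

n·X − d = (6)·(-4) + (3)·(6) + (2)·(-9) − 19 = -43; |n| = √49.
Distance = |-43| / √49 = 43/√49 ≈ 6.14.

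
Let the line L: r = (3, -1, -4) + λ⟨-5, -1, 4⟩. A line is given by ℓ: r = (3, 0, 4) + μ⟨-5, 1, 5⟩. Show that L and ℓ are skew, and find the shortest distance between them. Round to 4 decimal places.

Common perpendicular direction n = (-5, -1, 4) × (-5, 1, 5) = (-9, 5, -10).
With w = (3, 0, 4) − (3, -1, -4) = (0, 1, 8), w · n = -75.
Since n ≠ 0 the lines are not parallel, and w · n = -75 ≠ 0 so they do not intersect; hence they are skew.
Distance = |w · n| / |n| = |-75| / √206 ≈ 5.2255.

5.2255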